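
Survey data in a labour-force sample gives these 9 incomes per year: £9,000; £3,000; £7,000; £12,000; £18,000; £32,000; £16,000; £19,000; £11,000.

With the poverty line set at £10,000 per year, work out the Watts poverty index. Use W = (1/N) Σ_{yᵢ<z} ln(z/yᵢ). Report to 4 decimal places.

0.1851

Below z: £3,000, £7,000, £9,000 (q = 3 of N = 9).
Log shortfalls: ln(10000/3000) = 1.2040; ln(10000/7000) = 0.3567; ln(10000/9000) = 0.1054.
W = 1.666008 / 9 = 0.1851.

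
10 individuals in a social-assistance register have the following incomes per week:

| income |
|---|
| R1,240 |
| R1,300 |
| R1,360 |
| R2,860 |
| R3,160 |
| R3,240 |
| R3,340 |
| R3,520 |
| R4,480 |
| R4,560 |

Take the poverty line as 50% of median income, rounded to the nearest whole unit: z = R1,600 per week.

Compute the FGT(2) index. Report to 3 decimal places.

0.011

Poor units: R1,240, R1,300, R1,360 (q = 3 of N = 10).
Relative gaps: (1600−1240)/1600 = 0.2250; (1600−1300)/1600 = 0.1875; (1600−1360)/1600 = 0.1500.
Squared: 0.0506; 0.0352; 0.0225.
Sum = 0.108281; P₂ = 0.108281 / 10 = 0.011.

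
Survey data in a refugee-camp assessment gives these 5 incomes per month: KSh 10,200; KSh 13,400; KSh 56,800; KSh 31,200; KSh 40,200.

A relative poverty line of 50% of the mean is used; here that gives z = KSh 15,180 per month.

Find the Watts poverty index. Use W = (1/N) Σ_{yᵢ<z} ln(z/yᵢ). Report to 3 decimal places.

Below z: KSh 10,200, KSh 13,400 (q = 2 of N = 5).
ln(z/y) terms: ln(15180/10200) = 0.3976; ln(15180/13400) = 0.1247.
W = 0.522315 / 5 = 0.104.

0.104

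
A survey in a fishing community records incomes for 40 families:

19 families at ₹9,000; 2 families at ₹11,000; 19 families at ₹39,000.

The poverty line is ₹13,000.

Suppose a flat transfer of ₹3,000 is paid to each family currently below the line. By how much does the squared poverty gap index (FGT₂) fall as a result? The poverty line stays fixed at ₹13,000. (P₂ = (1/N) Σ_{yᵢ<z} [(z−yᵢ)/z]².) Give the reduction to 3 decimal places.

Before: below the line — 19×₹9,000, 2×₹11,000; squared poverty gap index (FGT₂) = 0.04615.
After the ₹3,000 transfer: below the line — 19×₹12,000; squared poverty gap index (FGT₂) = 0.00281.
Reduction = 0.04615 − 0.00281 = 0.043.

0.043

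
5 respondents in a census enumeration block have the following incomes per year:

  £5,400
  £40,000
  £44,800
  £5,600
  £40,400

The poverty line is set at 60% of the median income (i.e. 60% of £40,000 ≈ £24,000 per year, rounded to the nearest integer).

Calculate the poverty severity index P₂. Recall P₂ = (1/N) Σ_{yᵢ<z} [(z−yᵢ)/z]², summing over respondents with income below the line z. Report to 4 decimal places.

0.2377

Below z: £5,400, £5,600 (q = 2 of N = 5).
Relative gaps: (24000−5400)/24000 = 0.7750; (24000−5600)/24000 = 0.7667.
Squared: 0.6006; 0.5878.
Sum = 1.188403; P₂ = 1.188403 / 5 = 0.2377.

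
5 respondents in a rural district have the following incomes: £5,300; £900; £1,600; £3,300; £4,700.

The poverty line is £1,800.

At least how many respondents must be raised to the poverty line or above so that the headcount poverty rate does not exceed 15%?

2

Currently q = 2 of N = 5 are below the line (H = 0.400).
A headcount ratio of at most 15% allows at most ⌊0.15 × 5⌋ = 0 poor respondents.
So at least 2 − 0 = 2 must be lifted.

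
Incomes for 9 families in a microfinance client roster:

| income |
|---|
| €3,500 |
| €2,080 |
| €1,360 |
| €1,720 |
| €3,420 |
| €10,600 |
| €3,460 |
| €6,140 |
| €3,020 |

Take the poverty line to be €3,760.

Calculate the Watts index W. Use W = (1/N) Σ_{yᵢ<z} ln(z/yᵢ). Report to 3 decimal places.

0.318

Incomes under z: €1,360, €1,720, €2,080, €3,020, €3,420, €3,460, €3,500 (q = 7 of N = 9).
Log gaps: ln(3760/1360) = 1.0169; ln(3760/1720) = 0.7821; ln(3760/2080) = 0.5921; ln(3760/3020) = 0.2192; ln(3760/3420) = 0.0948; ln(3760/3460) = 0.0832; ln(3760/3500) = 0.0717.
W = 2.859827 / 9 = 0.318.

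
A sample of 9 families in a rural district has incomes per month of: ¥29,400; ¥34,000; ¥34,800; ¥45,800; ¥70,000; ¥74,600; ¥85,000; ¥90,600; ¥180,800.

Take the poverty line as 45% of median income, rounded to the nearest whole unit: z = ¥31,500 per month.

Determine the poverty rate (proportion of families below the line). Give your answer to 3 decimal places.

1 of the 9 families have income below ¥31,500.
H = 1/9 = 0.111.

0.111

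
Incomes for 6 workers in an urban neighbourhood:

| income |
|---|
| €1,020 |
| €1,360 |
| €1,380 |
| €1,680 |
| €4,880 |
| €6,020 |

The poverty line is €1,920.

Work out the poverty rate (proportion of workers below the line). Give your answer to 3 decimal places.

0.667

4 of the 6 workers have income below €1,920.
H = 4/6 = 0.667.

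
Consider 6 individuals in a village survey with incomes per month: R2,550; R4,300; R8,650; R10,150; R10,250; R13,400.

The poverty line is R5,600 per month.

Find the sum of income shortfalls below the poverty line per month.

R4,350

Below the line: R2,550, R4,300 (q = 2 of N = 6).
Individual gaps: 5600−2550 = 3050; 5600−4300 = 1300.
Aggregate gap = R4,350.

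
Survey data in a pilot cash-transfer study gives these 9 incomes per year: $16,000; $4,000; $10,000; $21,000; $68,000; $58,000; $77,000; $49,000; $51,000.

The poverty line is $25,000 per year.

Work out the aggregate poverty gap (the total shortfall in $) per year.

$49,000

Incomes under z: $4,000, $10,000, $16,000, $21,000 (q = 4 of N = 9).
Individual gaps: 25000−4000 = 21000; 25000−10000 = 15000; 25000−16000 = 9000; 25000−21000 = 4000.
Aggregate gap = $49,000.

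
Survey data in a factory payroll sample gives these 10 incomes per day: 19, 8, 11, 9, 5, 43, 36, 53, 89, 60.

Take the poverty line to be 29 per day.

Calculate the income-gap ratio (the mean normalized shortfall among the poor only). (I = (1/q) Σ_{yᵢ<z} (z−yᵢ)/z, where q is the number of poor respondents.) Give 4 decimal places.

Incomes under z: 5, 8, 9, 11, 19 (q = 5 of N = 10).
Relative gaps: 0.8276, 0.7241, 0.6897, 0.6207, 0.3448; sum = 3.206897.
The income-gap ratio divides by q (the poor only): 3.206897 / 5 = 0.6414.

0.6414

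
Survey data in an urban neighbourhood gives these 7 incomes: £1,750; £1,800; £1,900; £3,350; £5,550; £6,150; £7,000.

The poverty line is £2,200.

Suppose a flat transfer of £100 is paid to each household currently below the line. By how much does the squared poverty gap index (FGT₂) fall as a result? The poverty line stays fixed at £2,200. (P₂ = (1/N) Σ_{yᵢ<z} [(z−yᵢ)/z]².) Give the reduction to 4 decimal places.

Before: below the line — £1,750, £1,800, £1,900; squared poverty gap index (FGT₂) = 0.013356.
After the £100 transfer: below the line — £1,850, £1,900, £2,000; squared poverty gap index (FGT₂) = 0.007453.
Reduction = 0.013356 − 0.007453 = 0.0059.

0.0059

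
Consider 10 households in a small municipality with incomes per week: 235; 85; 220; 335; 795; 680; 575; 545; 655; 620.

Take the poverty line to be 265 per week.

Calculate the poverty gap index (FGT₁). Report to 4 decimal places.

Below the line: 85, 220, 235 (q = 3 of N = 10).
Relative gaps: (265−85)/265 = 0.6792; (265−220)/265 = 0.1698; (265−235)/265 = 0.1132.
Sum of shortfalls = 0.962264; P₁ averages over all N: 0.962264 / 10 = 0.0962.

0.0962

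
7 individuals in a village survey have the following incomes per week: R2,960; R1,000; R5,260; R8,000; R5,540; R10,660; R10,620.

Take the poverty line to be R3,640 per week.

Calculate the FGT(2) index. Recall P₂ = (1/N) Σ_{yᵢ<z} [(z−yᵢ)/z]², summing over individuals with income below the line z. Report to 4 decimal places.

0.0801

Below z: R1,000, R2,960 (q = 2 of N = 7).
Gap ratios (z−y)/z: (3640−1000)/3640 = 0.7253; (3640−2960)/3640 = 0.1868.
Squared: 0.5260; 0.0349.
Sum = 0.560923; P₂ = 0.560923 / 7 = 0.0801.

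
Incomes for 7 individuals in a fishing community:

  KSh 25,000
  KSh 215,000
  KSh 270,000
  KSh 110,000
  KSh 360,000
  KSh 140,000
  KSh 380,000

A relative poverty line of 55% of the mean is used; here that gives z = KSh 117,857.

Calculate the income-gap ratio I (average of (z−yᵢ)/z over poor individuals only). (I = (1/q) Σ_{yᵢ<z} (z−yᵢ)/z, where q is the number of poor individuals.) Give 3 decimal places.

0.427

Below the line: KSh 25,000, KSh 110,000 (q = 2 of N = 7).
Relative gaps: 0.7879, 0.0667; sum = 0.854544.
I averages over the q = 2 poor units only: 0.854544 / 2 = 0.427.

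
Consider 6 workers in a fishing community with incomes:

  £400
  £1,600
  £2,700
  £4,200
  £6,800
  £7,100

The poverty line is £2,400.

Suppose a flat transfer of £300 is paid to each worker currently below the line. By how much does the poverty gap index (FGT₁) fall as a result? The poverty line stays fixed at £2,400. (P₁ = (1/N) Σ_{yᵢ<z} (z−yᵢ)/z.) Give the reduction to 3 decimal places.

Before: below the line — £400, £1,600; poverty gap index (FGT₁) = 0.19444.
After the £300 transfer: below the line — £700, £1,900; poverty gap index (FGT₁) = 0.15278.
Reduction = 0.19444 − 0.15278 = 0.042.

0.042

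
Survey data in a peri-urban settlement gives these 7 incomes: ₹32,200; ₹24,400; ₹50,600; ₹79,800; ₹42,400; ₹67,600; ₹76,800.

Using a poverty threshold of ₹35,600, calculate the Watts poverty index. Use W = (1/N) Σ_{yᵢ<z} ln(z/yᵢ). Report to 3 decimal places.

0.068

Poor units: ₹24,400, ₹32,200 (q = 2 of N = 7).
Log gaps: ln(35600/24400) = 0.3778; ln(35600/32200) = 0.1004.
W = 0.478142 / 7 = 0.068.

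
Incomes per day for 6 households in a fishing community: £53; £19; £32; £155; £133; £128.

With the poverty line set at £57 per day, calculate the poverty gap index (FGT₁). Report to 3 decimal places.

Incomes under z: £19, £32, £53 (q = 3 of N = 6).
Shortfall ratios: (57−19)/57 = 0.6667; (57−32)/57 = 0.4386; (57−53)/57 = 0.0702.
Σ = 1.175439. Dividing by the full population N = 6 gives P₁ = 0.196.

0.196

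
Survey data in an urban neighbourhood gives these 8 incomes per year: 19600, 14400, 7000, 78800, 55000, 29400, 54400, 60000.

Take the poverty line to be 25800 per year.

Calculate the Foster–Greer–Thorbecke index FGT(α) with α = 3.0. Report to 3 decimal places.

0.061

Below z: 7000, 14400, 19600 (q = 3 of N = 8).
Relative gaps: (25800−7000)/25800 = 0.7287; (25800−14400)/25800 = 0.4419; (25800−19600)/25800 = 0.2403.
Raised to α = 3.0: 0.38691; 0.08627; 0.01388.
Sum = 0.487061; FGT(3.0) = 0.487061 / 8 = 0.061.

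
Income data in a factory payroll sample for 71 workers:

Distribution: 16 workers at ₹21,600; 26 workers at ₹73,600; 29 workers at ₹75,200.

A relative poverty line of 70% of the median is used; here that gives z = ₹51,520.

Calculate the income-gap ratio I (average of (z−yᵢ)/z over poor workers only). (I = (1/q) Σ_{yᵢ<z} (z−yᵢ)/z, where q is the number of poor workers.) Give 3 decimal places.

Below z: 16×₹21,600 (q = 16 of N = 71).
Shortfall ratios (z−y)/z: 0.5807 (×16); sum = 9.291925.
I averages over the q = 16 poor units only: 9.291925 / 16 = 0.581.

0.581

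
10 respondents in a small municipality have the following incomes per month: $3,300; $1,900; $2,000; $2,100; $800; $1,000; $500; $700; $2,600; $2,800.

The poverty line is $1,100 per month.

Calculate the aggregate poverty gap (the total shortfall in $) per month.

$1,400

Below z: $500, $700, $800, $1,000 (q = 4 of N = 10).
Individual gaps: 1100−500 = 600; 1100−700 = 400; 1100−800 = 300; 1100−1000 = 100.
Aggregate gap = $1,400.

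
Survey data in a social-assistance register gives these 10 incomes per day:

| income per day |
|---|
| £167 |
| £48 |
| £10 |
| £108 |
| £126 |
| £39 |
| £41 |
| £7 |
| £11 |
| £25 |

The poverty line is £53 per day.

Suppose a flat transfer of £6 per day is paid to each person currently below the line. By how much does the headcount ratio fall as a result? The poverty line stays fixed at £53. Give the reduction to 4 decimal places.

Before: below the line — £7, £10, £11, £25, £39, £41, £48; headcount ratio = 0.700000.
After the £6 transfer: below the line — £13, £16, £17, £31, £45, £47; headcount ratio = 0.600000.
Reduction = 0.700000 − 0.600000 = 0.1000.

0.1000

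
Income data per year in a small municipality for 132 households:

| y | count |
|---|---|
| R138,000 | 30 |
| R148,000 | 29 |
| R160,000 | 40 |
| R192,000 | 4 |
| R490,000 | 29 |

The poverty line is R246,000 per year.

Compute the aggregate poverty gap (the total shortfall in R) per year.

Poor units: 30×R138,000, 29×R148,000, 40×R160,000, 4×R192,000 (q = 103 of N = 132).
Individual gaps: 30×(246000−138000) = 3240000; 29×(246000−148000) = 2842000; 40×(246000−160000) = 3440000; 4×(246000−192000) = 216000.
Aggregate gap = R9,738,000.

R9,738,000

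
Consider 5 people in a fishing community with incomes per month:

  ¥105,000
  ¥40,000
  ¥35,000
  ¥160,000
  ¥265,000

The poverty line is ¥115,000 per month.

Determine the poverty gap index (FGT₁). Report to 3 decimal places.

0.287

Below z: ¥35,000, ¥40,000, ¥105,000 (q = 3 of N = 5).
Normalized shortfalls: (115000−35000)/115000 = 0.6957; (115000−40000)/115000 = 0.6522; (115000−105000)/115000 = 0.0870.
Sum of shortfalls = 1.434783; P₁ averages over all N: 1.434783 / 5 = 0.287.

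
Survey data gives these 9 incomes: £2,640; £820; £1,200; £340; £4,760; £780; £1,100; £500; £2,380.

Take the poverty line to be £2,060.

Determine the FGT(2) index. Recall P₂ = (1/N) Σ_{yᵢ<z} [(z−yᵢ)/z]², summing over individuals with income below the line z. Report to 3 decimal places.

0.268

Below the line: £340, £500, £780, £820, £1,100, £1,200 (q = 6 of N = 9).
Normalized shortfalls: (2060−340)/2060 = 0.8350; (2060−500)/2060 = 0.7573; (2060−780)/2060 = 0.6214; (2060−820)/2060 = 0.6019; (2060−1100)/2060 = 0.4660; (2060−1200)/2060 = 0.4175.
Squared: 0.6971; 0.5735; 0.3861; 0.3623; 0.2172; 0.1743.
Sum = 2.410501; P₂ = 2.410501 / 9 = 0.268.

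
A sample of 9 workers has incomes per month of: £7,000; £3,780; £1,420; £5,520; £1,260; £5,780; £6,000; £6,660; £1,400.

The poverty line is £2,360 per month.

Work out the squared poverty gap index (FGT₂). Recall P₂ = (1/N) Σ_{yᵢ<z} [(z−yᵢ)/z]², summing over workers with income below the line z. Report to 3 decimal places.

Below the line: £1,260, £1,400, £1,420 (q = 3 of N = 9).
Relative gaps: (2360−1260)/2360 = 0.4661; (2360−1400)/2360 = 0.4068; (2360−1420)/2360 = 0.3983.
Squared: 0.2173; 0.1655; 0.1586.
Sum = 0.541367; P₂ = 0.541367 / 9 = 0.060.

0.060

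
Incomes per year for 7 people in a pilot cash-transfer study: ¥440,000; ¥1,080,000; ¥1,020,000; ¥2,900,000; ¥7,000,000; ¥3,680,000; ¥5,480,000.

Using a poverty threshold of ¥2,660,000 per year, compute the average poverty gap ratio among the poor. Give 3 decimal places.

0.682

Poor units: ¥440,000, ¥1,020,000, ¥1,080,000 (q = 3 of N = 7).
Shortfall ratios (z−y)/z: 0.8346, 0.6165, 0.5940; sum = 2.045113.
I averages over the q = 3 poor units only: 2.045113 / 3 = 0.682.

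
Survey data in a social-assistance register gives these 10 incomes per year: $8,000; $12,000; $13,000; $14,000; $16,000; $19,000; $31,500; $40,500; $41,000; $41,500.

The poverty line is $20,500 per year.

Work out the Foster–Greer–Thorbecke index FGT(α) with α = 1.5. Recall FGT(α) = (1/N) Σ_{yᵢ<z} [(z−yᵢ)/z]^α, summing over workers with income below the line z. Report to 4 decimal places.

Below the line: $8,000, $12,000, $13,000, $14,000, $16,000, $19,000 (q = 6 of N = 10).
Gap ratios (z−y)/z: (20500−8000)/20500 = 0.6098; (20500−12000)/20500 = 0.4146; (20500−13000)/20500 = 0.3659; (20500−14000)/20500 = 0.3171; (20500−16000)/20500 = 0.2195; (20500−19000)/20500 = 0.0732.
Raised to α = 1.5: 0.47614; 0.26699; 0.22129; 0.17854; 0.10285; 0.01979.
Sum = 1.265601; FGT(1.5) = 1.265601 / 10 = 0.1266.

0.1266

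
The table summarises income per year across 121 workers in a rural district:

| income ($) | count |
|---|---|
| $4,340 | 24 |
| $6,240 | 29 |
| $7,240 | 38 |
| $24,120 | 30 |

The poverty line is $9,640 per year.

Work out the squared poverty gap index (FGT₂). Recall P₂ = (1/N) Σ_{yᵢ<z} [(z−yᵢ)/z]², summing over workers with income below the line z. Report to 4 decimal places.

Below the line: 24×$4,340, 29×$6,240, 38×$7,240 (q = 91 of N = 121).
Gap ratios (z−y)/z: (9640−4340)/9640 = 0.5498 (×24); (9640−6240)/9640 = 0.3527 (×29); (9640−7240)/9640 = 0.2490 (×38).
Squared: 0.3023 (×24); 0.1244 (×29); 0.0620 (×38).
Sum = 13.217317; P₂ = 13.217317 / 121 = 0.1092.

0.1092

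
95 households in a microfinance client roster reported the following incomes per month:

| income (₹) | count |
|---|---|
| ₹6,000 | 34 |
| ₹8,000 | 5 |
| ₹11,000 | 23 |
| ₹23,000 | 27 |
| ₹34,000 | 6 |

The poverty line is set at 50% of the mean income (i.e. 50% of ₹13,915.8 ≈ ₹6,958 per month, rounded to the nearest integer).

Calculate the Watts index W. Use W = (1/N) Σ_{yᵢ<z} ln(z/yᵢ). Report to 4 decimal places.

Poor units: 34×₹6,000 (q = 34 of N = 95).
Log shortfalls: ln(6958/6000) = 0.1481 (×34).
W = 5.036509 / 95 = 0.0530.

0.0530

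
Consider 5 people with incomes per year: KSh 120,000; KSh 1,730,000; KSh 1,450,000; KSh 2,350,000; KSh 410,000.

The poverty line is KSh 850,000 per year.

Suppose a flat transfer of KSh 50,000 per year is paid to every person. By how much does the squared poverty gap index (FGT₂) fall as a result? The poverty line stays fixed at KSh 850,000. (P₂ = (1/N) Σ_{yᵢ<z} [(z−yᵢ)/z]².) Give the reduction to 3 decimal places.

0.031

Before: below the line — KSh 120,000, KSh 410,000; squared poverty gap index (FGT₂) = 0.20111.
After the KSh 50,000 transfer: below the line — KSh 170,000, KSh 460,000; squared poverty gap index (FGT₂) = 0.17010.
Reduction = 0.20111 − 0.17010 = 0.031.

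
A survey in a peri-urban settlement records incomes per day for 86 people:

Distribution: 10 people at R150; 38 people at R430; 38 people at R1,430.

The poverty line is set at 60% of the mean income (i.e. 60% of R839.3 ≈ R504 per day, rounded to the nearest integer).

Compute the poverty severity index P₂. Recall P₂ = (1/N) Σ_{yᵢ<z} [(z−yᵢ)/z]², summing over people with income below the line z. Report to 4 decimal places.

Below the line: 10×R150, 38×R430 (q = 48 of N = 86).
Normalized shortfalls: (504−150)/504 = 0.7024 (×10); (504−430)/504 = 0.1468 (×38).
Squared: 0.4933 (×10); 0.0216 (×38).
Sum = 5.752583; P₂ = 5.752583 / 86 = 0.0669.

0.0669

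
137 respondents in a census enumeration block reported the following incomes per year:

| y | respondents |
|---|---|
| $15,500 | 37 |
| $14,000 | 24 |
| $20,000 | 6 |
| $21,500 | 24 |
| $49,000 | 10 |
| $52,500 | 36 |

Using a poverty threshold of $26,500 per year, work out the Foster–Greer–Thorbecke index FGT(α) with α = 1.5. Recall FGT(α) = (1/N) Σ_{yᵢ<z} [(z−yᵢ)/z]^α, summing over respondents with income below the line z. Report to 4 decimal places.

Incomes under z: 24×$14,000, 37×$15,500, 6×$20,000, 24×$21,500 (q = 91 of N = 137).
Relative gaps: (26500−14000)/26500 = 0.4717 (×24); (26500−15500)/26500 = 0.4151 (×37); (26500−20000)/26500 = 0.2453 (×6); (26500−21500)/26500 = 0.1887 (×24).
Raised to α = 1.5: 0.32396 (×24); 0.26744 (×37); 0.12148 (×6); 0.08196 (×24).
Sum = 20.366109; FGT(1.5) = 20.366109 / 137 = 0.1487.

0.1487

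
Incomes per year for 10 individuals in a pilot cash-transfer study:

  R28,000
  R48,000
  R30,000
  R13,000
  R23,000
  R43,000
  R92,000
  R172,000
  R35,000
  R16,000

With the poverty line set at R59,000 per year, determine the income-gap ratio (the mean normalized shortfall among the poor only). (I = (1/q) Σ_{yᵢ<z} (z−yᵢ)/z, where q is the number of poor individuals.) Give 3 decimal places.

Below the line: R13,000, R16,000, R23,000, R28,000, R30,000, R35,000, R43,000, R48,000 (q = 8 of N = 10).
Shortfall ratios (z−y)/z: 0.7797, 0.7288, 0.6102, 0.5254, 0.4915, 0.4068, 0.2712, 0.1864; sum = 4.000000.
The income-gap ratio divides by q (the poor only): 4.000000 / 8 = 0.500.

0.500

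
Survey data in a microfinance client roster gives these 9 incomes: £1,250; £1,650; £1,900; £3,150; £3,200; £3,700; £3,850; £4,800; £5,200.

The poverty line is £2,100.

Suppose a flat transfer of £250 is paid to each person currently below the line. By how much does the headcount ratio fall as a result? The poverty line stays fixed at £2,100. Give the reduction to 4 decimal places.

Before: below the line — £1,250, £1,650, £1,900; headcount ratio = 0.333333.
After the £250 transfer: below the line — £1,500, £1,900; headcount ratio = 0.222222.
Reduction = 0.333333 − 0.222222 = 0.1111.

0.1111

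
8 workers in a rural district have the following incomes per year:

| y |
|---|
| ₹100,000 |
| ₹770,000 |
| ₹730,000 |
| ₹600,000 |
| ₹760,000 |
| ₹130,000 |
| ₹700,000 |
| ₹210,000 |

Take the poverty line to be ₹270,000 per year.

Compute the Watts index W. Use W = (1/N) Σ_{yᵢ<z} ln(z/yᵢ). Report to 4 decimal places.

0.2469

Below z: ₹100,000, ₹130,000, ₹210,000 (q = 3 of N = 8).
Log shortfalls: ln(270000/100000) = 0.9933; ln(270000/130000) = 0.7309; ln(270000/210000) = 0.2513.
W = 1.975454 / 8 = 0.2469.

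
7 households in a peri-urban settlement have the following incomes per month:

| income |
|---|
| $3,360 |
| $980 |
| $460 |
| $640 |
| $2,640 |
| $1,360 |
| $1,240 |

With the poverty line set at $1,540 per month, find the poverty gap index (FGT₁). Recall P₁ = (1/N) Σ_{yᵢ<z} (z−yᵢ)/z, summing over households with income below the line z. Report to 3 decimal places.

0.280

Below z: $460, $640, $980, $1,240, $1,360 (q = 5 of N = 7).
Normalized shortfalls: (1540−460)/1540 = 0.7013; (1540−640)/1540 = 0.5844; (1540−980)/1540 = 0.3636; (1540−1240)/1540 = 0.1948; (1540−1360)/1540 = 0.1169.
Sum of shortfalls = 1.961039; P₁ averages over all N: 1.961039 / 7 = 0.280.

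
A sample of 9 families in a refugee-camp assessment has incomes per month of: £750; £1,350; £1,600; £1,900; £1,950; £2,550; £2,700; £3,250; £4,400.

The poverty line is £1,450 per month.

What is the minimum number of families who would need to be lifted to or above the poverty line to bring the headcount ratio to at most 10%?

2

Currently q = 2 of N = 9 are below the line (H = 0.222).
A headcount ratio of at most 10% allows at most ⌊0.10 × 9⌋ = 0 poor families.
So at least 2 − 0 = 2 must be lifted.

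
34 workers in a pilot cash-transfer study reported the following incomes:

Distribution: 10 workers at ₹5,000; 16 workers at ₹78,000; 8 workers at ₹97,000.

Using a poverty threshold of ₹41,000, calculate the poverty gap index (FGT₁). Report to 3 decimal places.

Poor units: 10×₹5,000 (q = 10 of N = 34).
Relative gaps: (41000−5000)/41000 = 0.8780 (×10).
Σ = 8.780488. Dividing by the full population N = 34 gives P₁ = 0.258.

0.258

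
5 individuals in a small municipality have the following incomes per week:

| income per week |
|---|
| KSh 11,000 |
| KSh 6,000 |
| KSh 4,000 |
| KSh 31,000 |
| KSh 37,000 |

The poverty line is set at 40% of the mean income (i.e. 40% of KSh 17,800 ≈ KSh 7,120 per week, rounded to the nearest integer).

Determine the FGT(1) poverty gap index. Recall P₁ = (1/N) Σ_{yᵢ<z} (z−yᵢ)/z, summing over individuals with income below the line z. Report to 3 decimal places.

Poor units: KSh 4,000, KSh 6,000 (q = 2 of N = 5).
Shortfall ratios: (7120−4000)/7120 = 0.4382; (7120−6000)/7120 = 0.1573.
Sum of shortfalls = 0.595506; P₁ averages over all N: 0.595506 / 5 = 0.119.

0.119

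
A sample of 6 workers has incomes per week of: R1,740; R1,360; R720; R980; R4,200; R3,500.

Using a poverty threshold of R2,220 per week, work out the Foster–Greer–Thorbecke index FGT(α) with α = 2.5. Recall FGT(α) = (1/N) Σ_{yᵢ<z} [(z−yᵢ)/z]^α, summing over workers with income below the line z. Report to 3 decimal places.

Poor units: R720, R980, R1,360, R1,740 (q = 4 of N = 6).
Shortfall ratios: (2220−720)/2220 = 0.6757; (2220−980)/2220 = 0.5586; (2220−1360)/2220 = 0.3874; (2220−1740)/2220 = 0.2162.
Raised to α = 2.5: 0.37527; 0.23317; 0.09340; 0.02174.
Sum = 0.723583; FGT(2.5) = 0.723583 / 6 = 0.121.

0.121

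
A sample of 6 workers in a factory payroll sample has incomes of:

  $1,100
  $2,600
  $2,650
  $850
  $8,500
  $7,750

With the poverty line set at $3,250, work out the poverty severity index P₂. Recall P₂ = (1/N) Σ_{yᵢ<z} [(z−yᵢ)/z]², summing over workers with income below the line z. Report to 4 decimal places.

Below the line: $850, $1,100, $2,600, $2,650 (q = 4 of N = 6).
Relative gaps: (3250−850)/3250 = 0.7385; (3250−1100)/3250 = 0.6615; (3250−2600)/3250 = 0.2000; (3250−2650)/3250 = 0.1846.
Squared: 0.5453; 0.4376; 0.0400; 0.0341.
Sum = 1.057041; P₂ = 1.057041 / 6 = 0.1762.

0.1762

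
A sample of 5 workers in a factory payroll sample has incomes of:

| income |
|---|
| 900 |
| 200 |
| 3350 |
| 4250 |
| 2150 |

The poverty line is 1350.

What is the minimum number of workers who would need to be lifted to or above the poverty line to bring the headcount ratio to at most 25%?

1

Currently q = 2 of N = 5 are below the line (H = 0.400).
A headcount ratio of at most 25% allows at most ⌊0.25 × 5⌋ = 1 poor workers.
So at least 2 − 1 = 1 must be lifted.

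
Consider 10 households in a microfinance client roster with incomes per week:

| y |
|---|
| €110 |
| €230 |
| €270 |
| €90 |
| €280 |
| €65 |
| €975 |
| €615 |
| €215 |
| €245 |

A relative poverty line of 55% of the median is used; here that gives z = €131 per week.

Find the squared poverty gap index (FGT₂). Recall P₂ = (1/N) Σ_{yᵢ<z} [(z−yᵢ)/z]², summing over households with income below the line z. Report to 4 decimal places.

0.0377

Poor units: €65, €90, €110 (q = 3 of N = 10).
Relative gaps: (131−65)/131 = 0.5038; (131−90)/131 = 0.3130; (131−110)/131 = 0.1603.
Squared: 0.2538; 0.0980; 0.0257.
Sum = 0.377484; P₂ = 0.377484 / 10 = 0.0377.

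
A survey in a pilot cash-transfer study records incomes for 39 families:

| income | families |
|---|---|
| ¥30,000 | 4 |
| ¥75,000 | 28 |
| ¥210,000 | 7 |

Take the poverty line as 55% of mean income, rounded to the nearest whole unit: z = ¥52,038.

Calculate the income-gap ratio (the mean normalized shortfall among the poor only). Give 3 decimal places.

Incomes under z: 4×¥30,000 (q = 4 of N = 39).
Relative gaps: 0.4235 (×4); sum = 1.693993.
I averages over the q = 4 poor units only: 1.693993 / 4 = 0.423.

0.423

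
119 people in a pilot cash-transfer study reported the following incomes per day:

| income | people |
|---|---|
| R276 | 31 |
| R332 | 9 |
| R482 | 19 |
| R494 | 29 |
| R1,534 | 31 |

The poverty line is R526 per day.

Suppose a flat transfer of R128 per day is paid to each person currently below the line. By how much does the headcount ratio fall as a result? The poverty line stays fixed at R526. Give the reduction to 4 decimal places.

0.4034

Before: below the line — 31×R276, 9×R332, 19×R482, 29×R494; headcount ratio = 0.739496.
After the R128 transfer: below the line — 31×R404, 9×R460; headcount ratio = 0.336134.
Reduction = 0.739496 − 0.336134 = 0.4034.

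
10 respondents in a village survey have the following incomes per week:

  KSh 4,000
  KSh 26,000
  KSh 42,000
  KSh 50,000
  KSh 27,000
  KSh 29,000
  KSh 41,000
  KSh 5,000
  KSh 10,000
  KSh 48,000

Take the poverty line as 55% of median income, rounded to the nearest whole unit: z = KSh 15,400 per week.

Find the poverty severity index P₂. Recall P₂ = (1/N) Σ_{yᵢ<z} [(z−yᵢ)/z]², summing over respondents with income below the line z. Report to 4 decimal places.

Poor units: KSh 4,000, KSh 5,000, KSh 10,000 (q = 3 of N = 10).
Normalized shortfalls: (15400−4000)/15400 = 0.7403; (15400−5000)/15400 = 0.6753; (15400−10000)/15400 = 0.3506.
Squared: 0.5480; 0.4561; 0.1230.
Sum = 1.127003; P₂ = 1.127003 / 10 = 0.1127.

0.1127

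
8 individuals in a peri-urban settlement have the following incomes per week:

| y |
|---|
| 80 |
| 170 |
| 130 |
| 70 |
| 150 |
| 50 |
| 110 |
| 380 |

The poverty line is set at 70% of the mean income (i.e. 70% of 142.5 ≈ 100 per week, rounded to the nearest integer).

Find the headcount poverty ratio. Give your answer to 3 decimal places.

0.375

3 of the 8 individuals have income below 100.
H = 3/8 = 0.375.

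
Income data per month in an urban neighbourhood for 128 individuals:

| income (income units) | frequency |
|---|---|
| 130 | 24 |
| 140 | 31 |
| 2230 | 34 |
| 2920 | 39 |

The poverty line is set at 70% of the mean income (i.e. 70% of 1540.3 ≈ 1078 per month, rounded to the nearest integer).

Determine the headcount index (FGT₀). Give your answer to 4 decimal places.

0.4297

55 of the 128 individuals have income below 1078.
H = 55/128 = 0.4297.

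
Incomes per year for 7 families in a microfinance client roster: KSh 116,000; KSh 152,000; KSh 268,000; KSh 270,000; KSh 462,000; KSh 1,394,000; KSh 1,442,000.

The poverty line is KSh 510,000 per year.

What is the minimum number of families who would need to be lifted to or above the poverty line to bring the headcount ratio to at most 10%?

5 of the 7 families are poor, so H = 5/7 = 0.714.
A headcount ratio of at most 10% allows at most ⌊0.10 × 7⌋ = 0 poor families.
So at least 5 − 0 = 5 must be lifted.

5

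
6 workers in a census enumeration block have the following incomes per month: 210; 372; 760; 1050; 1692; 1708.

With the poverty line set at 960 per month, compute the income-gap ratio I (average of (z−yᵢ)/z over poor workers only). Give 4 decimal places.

Poor units: 210, 372, 760 (q = 3 of N = 6).
Relative gaps: 0.7812, 0.6125, 0.2083; sum = 1.602083.
The income-gap ratio divides by q (the poor only): 1.602083 / 3 = 0.5340.

0.5340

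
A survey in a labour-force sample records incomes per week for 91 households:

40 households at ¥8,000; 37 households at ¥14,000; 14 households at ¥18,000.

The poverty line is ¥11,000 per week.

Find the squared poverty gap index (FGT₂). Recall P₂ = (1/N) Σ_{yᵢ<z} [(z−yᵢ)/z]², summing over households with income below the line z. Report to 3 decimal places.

Poor units: 40×¥8,000 (q = 40 of N = 91).
Relative gaps: (11000−8000)/11000 = 0.2727 (×40).
Squared: 0.0744 (×40).
Sum = 2.975207; P₂ = 2.975207 / 91 = 0.033.

0.033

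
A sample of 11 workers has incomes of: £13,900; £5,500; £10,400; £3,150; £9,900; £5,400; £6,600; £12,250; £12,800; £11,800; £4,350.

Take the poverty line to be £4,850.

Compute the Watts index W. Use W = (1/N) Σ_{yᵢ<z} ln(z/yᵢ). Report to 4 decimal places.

Below z: £3,150, £4,350 (q = 2 of N = 11).
ln(z/y) terms: ln(4850/3150) = 0.4316; ln(4850/4350) = 0.1088.
W = 0.540379 / 11 = 0.0491.

0.0491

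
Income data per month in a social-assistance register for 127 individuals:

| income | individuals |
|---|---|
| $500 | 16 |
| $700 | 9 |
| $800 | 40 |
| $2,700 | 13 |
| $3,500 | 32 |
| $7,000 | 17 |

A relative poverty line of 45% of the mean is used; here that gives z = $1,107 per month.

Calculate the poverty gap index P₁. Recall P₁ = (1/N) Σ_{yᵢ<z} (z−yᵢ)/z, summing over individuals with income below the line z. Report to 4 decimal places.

Poor units: 16×$500, 9×$700, 40×$800 (q = 65 of N = 127).
Normalized shortfalls: (1107−500)/1107 = 0.5483 (×16); (1107−700)/1107 = 0.3677 (×9); (1107−800)/1107 = 0.2773 (×40).
Σ = 23.175248. Dividing by the full population N = 127 gives P₁ = 0.1825.

0.1825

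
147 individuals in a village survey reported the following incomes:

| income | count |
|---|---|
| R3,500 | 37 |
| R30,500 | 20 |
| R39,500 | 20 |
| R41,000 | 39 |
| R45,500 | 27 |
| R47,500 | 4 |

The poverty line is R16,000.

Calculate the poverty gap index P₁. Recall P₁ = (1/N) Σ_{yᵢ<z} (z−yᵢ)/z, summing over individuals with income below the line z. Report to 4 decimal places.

Poor units: 37×R3,500 (q = 37 of N = 147).
Relative gaps: (16000−3500)/16000 = 0.7812 (×37).
Σ = 28.906250. Dividing by the full population N = 147 gives P₁ = 0.1966.

0.1966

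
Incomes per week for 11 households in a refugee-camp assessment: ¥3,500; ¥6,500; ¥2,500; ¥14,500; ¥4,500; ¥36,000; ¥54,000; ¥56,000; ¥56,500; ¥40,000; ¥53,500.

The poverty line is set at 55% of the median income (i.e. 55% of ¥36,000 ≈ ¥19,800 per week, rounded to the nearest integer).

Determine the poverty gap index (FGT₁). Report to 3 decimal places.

0.310

Below the line: ¥2,500, ¥3,500, ¥4,500, ¥6,500, ¥14,500 (q = 5 of N = 11).
Normalized shortfalls: (19800−2500)/19800 = 0.8737; (19800−3500)/19800 = 0.8232; (19800−4500)/19800 = 0.7727; (19800−6500)/19800 = 0.6717; (19800−14500)/19800 = 0.2677.
Σ = 3.409091. Dividing by the full population N = 11 gives P₁ = 0.310.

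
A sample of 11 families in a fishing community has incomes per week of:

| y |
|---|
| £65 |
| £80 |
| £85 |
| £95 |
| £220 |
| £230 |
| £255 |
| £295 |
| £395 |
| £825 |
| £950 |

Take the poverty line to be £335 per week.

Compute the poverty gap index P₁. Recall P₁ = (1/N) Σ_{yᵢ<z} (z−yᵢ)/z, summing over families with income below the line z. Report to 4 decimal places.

0.3677

Below z: £65, £80, £85, £95, £220, £230, £255, £295 (q = 8 of N = 11).
Gap ratios (z−y)/z: (335−65)/335 = 0.8060; (335−80)/335 = 0.7612; (335−85)/335 = 0.7463; (335−95)/335 = 0.7164; (335−220)/335 = 0.3433; (335−230)/335 = 0.3134; (335−255)/335 = 0.2388; (335−295)/335 = 0.1194.
Sum of shortfalls = 4.044776; P₁ averages over all N: 4.044776 / 11 = 0.3677.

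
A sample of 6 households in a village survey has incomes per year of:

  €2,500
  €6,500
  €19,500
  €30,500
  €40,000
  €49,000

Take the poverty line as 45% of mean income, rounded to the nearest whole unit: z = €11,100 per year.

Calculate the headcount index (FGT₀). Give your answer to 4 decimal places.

0.3333

2 of the 6 households have income below €11,100.
H = 2/6 = 0.3333.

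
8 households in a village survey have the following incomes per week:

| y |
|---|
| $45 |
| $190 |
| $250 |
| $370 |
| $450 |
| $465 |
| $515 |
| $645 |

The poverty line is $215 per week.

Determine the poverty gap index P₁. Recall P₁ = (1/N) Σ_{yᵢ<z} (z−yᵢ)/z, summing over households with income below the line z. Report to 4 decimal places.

0.1134

Below z: $45, $190 (q = 2 of N = 8).
Gap ratios (z−y)/z: (215−45)/215 = 0.7907; (215−190)/215 = 0.1163.
Σ = 0.906977. Dividing by the full population N = 8 gives P₁ = 0.1134.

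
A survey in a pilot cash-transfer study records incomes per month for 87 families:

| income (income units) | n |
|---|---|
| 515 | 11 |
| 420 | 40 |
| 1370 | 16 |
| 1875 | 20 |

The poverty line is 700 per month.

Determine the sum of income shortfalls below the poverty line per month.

Incomes under z: 40×420, 11×515 (q = 51 of N = 87).
Individual gaps: 40×(700−420) = 11200; 11×(700−515) = 2035.
Aggregate gap = 13235.

13235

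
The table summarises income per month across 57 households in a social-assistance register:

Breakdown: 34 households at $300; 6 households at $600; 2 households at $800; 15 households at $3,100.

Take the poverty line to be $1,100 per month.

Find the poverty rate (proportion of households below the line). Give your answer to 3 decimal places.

0.737

42 of the 57 households have income below $1,100.
H = 42/57 = 0.737.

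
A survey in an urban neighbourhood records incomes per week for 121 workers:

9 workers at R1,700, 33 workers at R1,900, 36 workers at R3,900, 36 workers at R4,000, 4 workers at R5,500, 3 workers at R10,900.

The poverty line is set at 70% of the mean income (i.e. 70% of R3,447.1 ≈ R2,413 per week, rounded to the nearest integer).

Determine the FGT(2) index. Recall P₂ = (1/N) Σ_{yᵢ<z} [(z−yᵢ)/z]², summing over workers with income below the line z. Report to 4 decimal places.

Incomes under z: 9×R1,700, 33×R1,900 (q = 42 of N = 121).
Relative gaps: (2413−1700)/2413 = 0.2955 (×9); (2413−1900)/2413 = 0.2126 (×33).
Squared: 0.0873 (×9); 0.0452 (×33).
Sum = 2.277328; P₂ = 2.277328 / 121 = 0.0188.

0.0188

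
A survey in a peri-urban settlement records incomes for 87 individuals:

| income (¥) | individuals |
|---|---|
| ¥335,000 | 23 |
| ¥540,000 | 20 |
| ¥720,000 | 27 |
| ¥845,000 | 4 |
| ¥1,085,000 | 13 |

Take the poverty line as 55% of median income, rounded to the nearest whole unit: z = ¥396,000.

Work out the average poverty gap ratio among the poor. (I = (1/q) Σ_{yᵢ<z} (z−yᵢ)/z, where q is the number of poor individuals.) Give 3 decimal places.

Below z: 23×¥335,000 (q = 23 of N = 87).
Shortfall ratios (z−y)/z: 0.1540 (×23); sum = 3.542929.
I averages over the q = 23 poor units only: 3.542929 / 23 = 0.154.

0.154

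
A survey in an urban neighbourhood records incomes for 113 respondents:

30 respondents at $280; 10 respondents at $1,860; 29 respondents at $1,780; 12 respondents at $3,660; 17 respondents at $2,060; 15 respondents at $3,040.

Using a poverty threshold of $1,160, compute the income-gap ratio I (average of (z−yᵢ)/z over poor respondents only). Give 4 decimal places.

0.7586

Poor units: 30×$280 (q = 30 of N = 113).
Relative gaps: 0.7586 (×30); sum = 22.758621.
I averages over the q = 30 poor units only: 22.758621 / 30 = 0.7586.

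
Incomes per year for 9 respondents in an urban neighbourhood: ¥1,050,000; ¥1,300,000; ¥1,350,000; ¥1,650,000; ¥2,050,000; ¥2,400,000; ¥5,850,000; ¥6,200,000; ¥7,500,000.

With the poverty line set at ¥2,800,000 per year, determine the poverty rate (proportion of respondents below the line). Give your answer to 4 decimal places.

6 of the 9 respondents have income below ¥2,800,000.
H = 6/9 = 0.6667.

0.6667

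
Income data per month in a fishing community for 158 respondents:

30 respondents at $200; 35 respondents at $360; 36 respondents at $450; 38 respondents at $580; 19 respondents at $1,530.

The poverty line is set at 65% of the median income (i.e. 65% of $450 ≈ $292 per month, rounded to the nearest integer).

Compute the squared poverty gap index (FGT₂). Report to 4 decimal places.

Poor units: 30×$200 (q = 30 of N = 158).
Shortfall ratios: (292−200)/292 = 0.3151 (×30).
Squared: 0.0993 (×30).
Sum = 2.978045; P₂ = 2.978045 / 158 = 0.0188.

0.0188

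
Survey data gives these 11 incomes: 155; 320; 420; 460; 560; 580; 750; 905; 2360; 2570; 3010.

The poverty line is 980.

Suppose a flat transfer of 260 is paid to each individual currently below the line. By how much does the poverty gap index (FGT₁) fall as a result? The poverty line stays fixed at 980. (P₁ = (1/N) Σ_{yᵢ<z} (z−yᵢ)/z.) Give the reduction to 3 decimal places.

Before: below the line — 155, 320, 420, 460, 560, 580, 750, 905; poverty gap index (FGT₁) = 0.34230.
After the 260 transfer: below the line — 415, 580, 680, 720, 820, 840; poverty gap index (FGT₁) = 0.16929.
Reduction = 0.34230 − 0.16929 = 0.173.

0.173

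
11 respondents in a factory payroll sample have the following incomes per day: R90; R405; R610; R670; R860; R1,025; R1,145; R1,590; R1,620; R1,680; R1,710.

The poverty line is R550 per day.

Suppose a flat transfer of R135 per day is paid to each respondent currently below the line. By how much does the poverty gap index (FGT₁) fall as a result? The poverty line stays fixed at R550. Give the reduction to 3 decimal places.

0.045

Before: below the line — R90, R405; poverty gap index (FGT₁) = 0.10000.
After the R135 transfer: below the line — R225, R540; poverty gap index (FGT₁) = 0.05537.
Reduction = 0.10000 − 0.05537 = 0.045.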